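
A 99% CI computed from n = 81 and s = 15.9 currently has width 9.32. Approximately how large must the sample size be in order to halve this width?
n ≈ 324

CI width ∝ 1/√n
To reduce width by factor 2, need √n to grow by 2 → need 2² = 4 times as many samples.

Current: n = 81, width = 9.32
New: n = 324, width ≈ 4.58

Width reduced by factor of 9.32/4.58 = 2.03.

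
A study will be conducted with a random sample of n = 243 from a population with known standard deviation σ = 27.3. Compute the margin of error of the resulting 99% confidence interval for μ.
Margin of error = 4.51

Margin of error = z* · σ/√n
= 2.576 · 27.3/√243
= 2.576 · 27.3/15.5885
= 4.51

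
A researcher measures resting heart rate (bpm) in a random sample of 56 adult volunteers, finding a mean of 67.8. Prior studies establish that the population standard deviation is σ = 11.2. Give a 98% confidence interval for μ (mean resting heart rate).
(64.32, 71.28)

z-interval (σ known):
z* = 2.326 for 98% confidence

Margin of error = z* · σ/√n = 2.326 · 11.2/√56 = 3.48

CI: (67.8 - 3.48, 67.8 + 3.48) = (64.32, 71.28)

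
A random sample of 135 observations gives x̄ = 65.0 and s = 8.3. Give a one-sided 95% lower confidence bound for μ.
μ ≥ 63.82

Lower bound (one-sided):
t* = 1.656 (one-sided for 95%)
Lower bound = x̄ - t* · s/√n = 65.0 - 1.656 · 8.3/√135 = 63.82

We are 95% confident that μ ≥ 63.82.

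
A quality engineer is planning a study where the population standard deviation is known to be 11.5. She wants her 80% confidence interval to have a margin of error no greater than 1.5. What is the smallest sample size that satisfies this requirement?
n ≥ 97

For margin E ≤ 1.5:
n ≥ (z* · σ / E)²
n ≥ (1.282 · 11.5 / 1.5)²
n ≥ 96.60

Minimum n = 97 (rounding up)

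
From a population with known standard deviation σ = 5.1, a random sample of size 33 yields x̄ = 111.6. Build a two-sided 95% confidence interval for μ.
(109.86, 113.34)

z-interval (σ known):
z* = 1.960 for 95% confidence

Margin of error = z* · σ/√n = 1.960 · 5.1/√33 = 1.74

CI: (111.6 - 1.74, 111.6 + 1.74) = (109.86, 113.34)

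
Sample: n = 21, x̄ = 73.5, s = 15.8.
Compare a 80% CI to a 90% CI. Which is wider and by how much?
90% CI is wider by 2.76

df = 20
80% CI: t* = 1.325, (68.93, 78.07), width = 2 · t* · s/√n = 9.14
90% CI: t* = 1.725, (67.55, 79.45), width = 2 · t* · s/√n = 11.90

The 90% CI is wider by 11.90 - 9.14 = 2.76.
Higher confidence requires a wider interval.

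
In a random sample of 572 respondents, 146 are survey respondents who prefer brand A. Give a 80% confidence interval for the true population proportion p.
(0.232, 0.279)

Proportion CI:
p̂ = 146/572 = 0.25524
SE = √(p̂(1-p̂)/n) = √(0.25524 · 0.74476 / 572) = 0.01823

z* = 1.282
Margin = z* · SE = 1.282 · 0.01823 = 0.0234

CI: 0.25524 ± 0.0234 = (0.232, 0.279)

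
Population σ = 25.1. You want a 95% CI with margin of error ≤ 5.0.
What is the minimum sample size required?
n ≥ 97

For margin E ≤ 5.0:
n ≥ (z* · σ / E)²
n ≥ (1.960 · 25.1 / 5.0)²
n ≥ 96.81

Minimum n = 97 (rounding up)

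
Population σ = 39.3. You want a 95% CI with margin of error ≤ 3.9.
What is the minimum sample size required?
n ≥ 391

For margin E ≤ 3.9:
n ≥ (z* · σ / E)²
n ≥ (1.960 · 39.3 / 3.9)²
n ≥ 390.09

Minimum n = 391 (rounding up)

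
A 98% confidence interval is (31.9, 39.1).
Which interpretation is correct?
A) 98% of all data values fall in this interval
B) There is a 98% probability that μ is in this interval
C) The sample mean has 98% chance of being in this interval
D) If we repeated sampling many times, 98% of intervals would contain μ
D

A) Wrong — a CI is about the parameter μ, not individual data values.
B) Wrong — μ is fixed; the randomness lives in the interval, not in μ.
C) Wrong — x̄ is observed and sits in the interval by construction.
D) Correct — this is the frequentist long-run coverage interpretation.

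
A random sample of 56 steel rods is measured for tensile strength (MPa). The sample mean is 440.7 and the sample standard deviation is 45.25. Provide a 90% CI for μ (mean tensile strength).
(430.58, 450.82)

t-interval (σ unknown):
df = n - 1 = 55
t* = 1.673 for 90% confidence

Margin of error = t* · s/√n = 1.673 · 45.25/√56 = 10.12

CI: (430.58, 450.82)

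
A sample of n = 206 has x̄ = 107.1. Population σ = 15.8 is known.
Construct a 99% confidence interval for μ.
(104.26, 109.94)

z-interval (σ known):
z* = 2.576 for 99% confidence

Margin of error = z* · σ/√n = 2.576 · 15.8/√206 = 2.84

CI: (107.1 - 2.84, 107.1 + 2.84) = (104.26, 109.94)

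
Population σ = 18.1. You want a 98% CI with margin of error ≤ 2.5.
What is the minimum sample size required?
n ≥ 284

For margin E ≤ 2.5:
n ≥ (z* · σ / E)²
n ≥ (2.326 · 18.1 / 2.5)²
n ≥ 283.59

Minimum n = 284 (rounding up)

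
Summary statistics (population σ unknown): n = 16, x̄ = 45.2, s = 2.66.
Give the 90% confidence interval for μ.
(44.03, 46.37)

t-interval (σ unknown):
df = n - 1 = 15
t* = 1.753 for 90% confidence

Margin of error = t* · s/√n = 1.753 · 2.66/√16 = 1.17

CI: (44.03, 46.37)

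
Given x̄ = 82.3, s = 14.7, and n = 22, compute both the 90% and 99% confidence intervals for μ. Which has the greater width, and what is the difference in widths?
99% CI is wider by 6.95

df = 21
90% CI: t* = 1.721, (76.91, 87.69), width = 2 · t* · s/√n = 10.79
99% CI: t* = 2.831, (73.43, 91.17), width = 2 · t* · s/√n = 17.74

The 99% CI is wider by 17.74 - 10.79 = 6.95.
Higher confidence requires a wider interval.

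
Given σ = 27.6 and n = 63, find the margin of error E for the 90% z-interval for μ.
Margin of error = 5.72

Margin of error = z* · σ/√n
= 1.645 · 27.6/√63
= 1.645 · 27.6/7.9373
= 5.72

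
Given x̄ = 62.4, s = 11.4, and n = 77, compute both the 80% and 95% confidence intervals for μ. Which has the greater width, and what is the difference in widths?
95% CI is wider by 1.82

df = 76
80% CI: t* = 1.293, (60.72, 64.08), width = 2 · t* · s/√n = 3.36
95% CI: t* = 1.992, (59.81, 64.99), width = 2 · t* · s/√n = 5.18

The 95% CI is wider by 5.18 - 3.36 = 1.82.
Higher confidence requires a wider interval.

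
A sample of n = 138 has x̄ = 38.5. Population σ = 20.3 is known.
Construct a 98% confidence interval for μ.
(34.48, 42.52)

z-interval (σ known):
z* = 2.326 for 98% confidence

Margin of error = z* · σ/√n = 2.326 · 20.3/√138 = 4.02

CI: (38.5 - 4.02, 38.5 + 4.02) = (34.48, 42.52)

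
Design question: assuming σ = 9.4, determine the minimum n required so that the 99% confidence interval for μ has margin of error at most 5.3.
n ≥ 21

For margin E ≤ 5.3:
n ≥ (z* · σ / E)²
n ≥ (2.576 · 9.4 / 5.3)²
n ≥ 20.87

Minimum n = 21 (rounding up)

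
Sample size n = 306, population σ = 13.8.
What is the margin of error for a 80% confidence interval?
Margin of error = 1.01

Margin of error = z* · σ/√n
= 1.282 · 13.8/√306
= 1.282 · 13.8/17.4929
= 1.01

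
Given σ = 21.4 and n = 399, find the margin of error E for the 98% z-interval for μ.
Margin of error = 2.49

Margin of error = z* · σ/√n
= 2.326 · 21.4/√399
= 2.326 · 21.4/19.9750
= 2.49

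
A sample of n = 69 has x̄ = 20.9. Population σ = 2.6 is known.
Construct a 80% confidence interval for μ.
(20.50, 21.30)

z-interval (σ known):
z* = 1.282 for 80% confidence

Margin of error = z* · σ/√n = 1.282 · 2.6/√69 = 0.40

CI: (20.9 - 0.40, 20.9 + 0.40) = (20.50, 21.30)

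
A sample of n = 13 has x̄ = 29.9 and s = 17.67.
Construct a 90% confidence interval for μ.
(21.17, 38.63)

t-interval (σ unknown):
df = n - 1 = 12
t* = 1.782 for 90% confidence

Margin of error = t* · s/√n = 1.782 · 17.67/√13 = 8.73

CI: (21.17, 38.63)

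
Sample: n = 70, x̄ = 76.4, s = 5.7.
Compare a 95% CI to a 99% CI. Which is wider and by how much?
99% CI is wider by 0.89

df = 69
95% CI: t* = 1.995, (75.04, 77.76), width = 2 · t* · s/√n = 2.72
99% CI: t* = 2.649, (74.60, 78.20), width = 2 · t* · s/√n = 3.61

The 99% CI is wider by 3.61 - 2.72 = 0.89.
Higher confidence requires a wider interval.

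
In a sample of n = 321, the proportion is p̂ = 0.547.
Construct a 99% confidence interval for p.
(0.475, 0.619)

Proportion CI:
SE = √(p̂(1-p̂)/n) = √(0.547 · 0.453 / 321) = 0.02778

z* = 2.576
Margin = z* · SE = 2.576 · 0.02778 = 0.0716

CI: 0.547 ± 0.0716 = (0.475, 0.619)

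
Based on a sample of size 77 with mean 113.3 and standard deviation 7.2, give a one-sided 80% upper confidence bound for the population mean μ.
μ ≤ 113.99

Upper bound (one-sided):
t* = 0.846 (one-sided for 80%)
Upper bound = x̄ + t* · s/√n = 113.3 + 0.846 · 7.2/√77 = 113.99

We are 80% confident that μ ≤ 113.99.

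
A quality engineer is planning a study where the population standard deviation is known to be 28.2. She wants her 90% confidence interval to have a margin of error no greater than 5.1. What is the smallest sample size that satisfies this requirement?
n ≥ 83

For margin E ≤ 5.1:
n ≥ (z* · σ / E)²
n ≥ (1.645 · 28.2 / 5.1)²
n ≥ 82.74

Minimum n = 83 (rounding up)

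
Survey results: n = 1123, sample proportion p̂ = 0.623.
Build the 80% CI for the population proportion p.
(0.604, 0.642)

Proportion CI:
SE = √(p̂(1-p̂)/n) = √(0.623 · 0.377 / 1123) = 0.01446

z* = 1.282
Margin = z* · SE = 1.282 · 0.01446 = 0.0185

CI: 0.623 ± 0.0185 = (0.604, 0.642)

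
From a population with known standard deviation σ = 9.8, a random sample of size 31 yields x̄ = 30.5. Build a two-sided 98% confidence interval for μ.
(26.41, 34.59)

z-interval (σ known):
z* = 2.326 for 98% confidence

Margin of error = z* · σ/√n = 2.326 · 9.8/√31 = 4.09

CI: (30.5 - 4.09, 30.5 + 4.09) = (26.41, 34.59)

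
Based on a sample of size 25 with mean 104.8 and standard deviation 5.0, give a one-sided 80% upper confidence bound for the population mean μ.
μ ≤ 105.66

Upper bound (one-sided):
t* = 0.857 (one-sided for 80%)
Upper bound = x̄ + t* · s/√n = 104.8 + 0.857 · 5.0/√25 = 105.66

We are 80% confident that μ ≤ 105.66.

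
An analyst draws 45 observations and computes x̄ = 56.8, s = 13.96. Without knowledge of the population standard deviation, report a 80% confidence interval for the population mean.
(54.09, 59.51)

t-interval (σ unknown):
df = n - 1 = 44
t* = 1.301 for 80% confidence

Margin of error = t* · s/√n = 1.301 · 13.96/√45 = 2.71

CI: (54.09, 59.51)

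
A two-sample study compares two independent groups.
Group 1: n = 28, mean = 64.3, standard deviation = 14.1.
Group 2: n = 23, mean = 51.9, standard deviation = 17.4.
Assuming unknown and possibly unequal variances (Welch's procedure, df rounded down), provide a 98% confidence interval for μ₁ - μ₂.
(1.52, 23.28)

Difference: x̄₁ - x̄₂ = 12.40
SE = √(s₁²/n₁ + s₂²/n₂) = √(14.1²/28 + 17.4²/23) = 4.5015
df = 42.14 → 42 (Welch–Satterthwaite, rounded down)
t* = 2.418

CI: 12.40 ± 2.418 · 4.5015 = 12.40 ± 10.88 = (1.52, 23.28)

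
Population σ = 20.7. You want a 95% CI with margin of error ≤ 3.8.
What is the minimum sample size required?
n ≥ 114

For margin E ≤ 3.8:
n ≥ (z* · σ / E)²
n ≥ (1.960 · 20.7 / 3.8)²
n ≥ 113.99

Minimum n = 114 (rounding up)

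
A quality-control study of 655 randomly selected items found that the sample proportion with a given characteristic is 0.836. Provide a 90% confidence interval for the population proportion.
(0.812, 0.860)

Proportion CI:
SE = √(p̂(1-p̂)/n) = √(0.836 · 0.164 / 655) = 0.01447

z* = 1.645
Margin = z* · SE = 1.645 · 0.01447 = 0.0238

CI: 0.836 ± 0.0238 = (0.812, 0.860)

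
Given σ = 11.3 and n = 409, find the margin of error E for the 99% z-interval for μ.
Margin of error = 1.44

Margin of error = z* · σ/√n
= 2.576 · 11.3/√409
= 2.576 · 11.3/20.2237
= 1.44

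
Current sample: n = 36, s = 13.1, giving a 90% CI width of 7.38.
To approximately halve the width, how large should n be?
n ≈ 144

CI width ∝ 1/√n
To reduce width by factor 2, need √n to grow by 2 → need 2² = 4 times as many samples.

Current: n = 36, width = 7.38
New: n = 144, width ≈ 3.62

Width reduced by factor of 7.38/3.62 = 2.04.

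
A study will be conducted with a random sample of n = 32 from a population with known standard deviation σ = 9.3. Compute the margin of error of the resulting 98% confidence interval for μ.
Margin of error = 3.82

Margin of error = z* · σ/√n
= 2.326 · 9.3/√32
= 2.326 · 9.3/5.6569
= 3.82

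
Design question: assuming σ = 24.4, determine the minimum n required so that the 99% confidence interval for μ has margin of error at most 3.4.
n ≥ 342

For margin E ≤ 3.4:
n ≥ (z* · σ / E)²
n ≥ (2.576 · 24.4 / 3.4)²
n ≥ 341.75

Minimum n = 342 (rounding up)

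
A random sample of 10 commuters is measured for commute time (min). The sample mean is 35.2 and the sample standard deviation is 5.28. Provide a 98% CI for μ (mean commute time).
(30.49, 39.91)

t-interval (σ unknown):
df = n - 1 = 9
t* = 2.821 for 98% confidence

Margin of error = t* · s/√n = 2.821 · 5.28/√10 = 4.71

CI: (30.49, 39.91)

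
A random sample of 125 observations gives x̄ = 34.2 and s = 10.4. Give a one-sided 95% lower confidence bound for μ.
μ ≥ 32.66

Lower bound (one-sided):
t* = 1.657 (one-sided for 95%)
Lower bound = x̄ - t* · s/√n = 34.2 - 1.657 · 10.4/√125 = 32.66

We are 95% confident that μ ≥ 32.66.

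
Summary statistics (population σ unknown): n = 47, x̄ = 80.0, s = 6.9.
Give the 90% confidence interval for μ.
(78.31, 81.69)

t-interval (σ unknown):
df = n - 1 = 46
t* = 1.679 for 90% confidence

Margin of error = t* · s/√n = 1.679 · 6.9/√47 = 1.69

CI: (78.31, 81.69)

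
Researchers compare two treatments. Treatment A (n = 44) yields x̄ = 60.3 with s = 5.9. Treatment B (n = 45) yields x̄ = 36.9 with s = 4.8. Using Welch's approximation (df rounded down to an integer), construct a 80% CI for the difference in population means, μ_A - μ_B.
(21.93, 24.87)

Difference: x̄₁ - x̄₂ = 23.40
SE = √(s₁²/n₁ + s₂²/n₂) = √(5.9²/44 + 4.8²/45) = 1.1415
df = 82.78 → 82 (Welch–Satterthwaite, rounded down)
t* = 1.292

CI: 23.40 ± 1.292 · 1.1415 = 23.40 ± 1.47 = (21.93, 24.87)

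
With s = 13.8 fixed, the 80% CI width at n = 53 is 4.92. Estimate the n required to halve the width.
n ≈ 212

CI width ∝ 1/√n
To reduce width by factor 2, need √n to grow by 2 → need 2² = 4 times as many samples.

Current: n = 53, width = 4.92
New: n = 212, width ≈ 2.44

Width reduced by factor of 4.92/2.44 = 2.02.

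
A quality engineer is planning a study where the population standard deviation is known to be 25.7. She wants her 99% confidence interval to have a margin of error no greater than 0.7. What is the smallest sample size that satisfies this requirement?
n ≥ 8945

For margin E ≤ 0.7:
n ≥ (z* · σ / E)²
n ≥ (2.576 · 25.7 / 0.7)²
n ≥ 8944.62

Minimum n = 8945 (rounding up)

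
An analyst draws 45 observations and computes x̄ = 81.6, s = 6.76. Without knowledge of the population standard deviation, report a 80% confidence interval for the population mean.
(80.29, 82.91)

t-interval (σ unknown):
df = n - 1 = 44
t* = 1.301 for 80% confidence

Margin of error = t* · s/√n = 1.301 · 6.76/√45 = 1.31

CI: (80.29, 82.91)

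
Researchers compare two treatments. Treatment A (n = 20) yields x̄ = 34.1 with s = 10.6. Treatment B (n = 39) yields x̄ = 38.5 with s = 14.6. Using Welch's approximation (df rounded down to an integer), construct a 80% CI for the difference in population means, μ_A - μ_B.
(-8.72, -0.08)

Difference: x̄₁ - x̄₂ = -4.40
SE = √(s₁²/n₁ + s₂²/n₂) = √(10.6²/20 + 14.6²/39) = 3.3292
df = 50.20 → 50 (Welch–Satterthwaite, rounded down)
t* = 1.299

CI: -4.40 ± 1.299 · 3.3292 = -4.40 ± 4.32 = (-8.72, -0.08)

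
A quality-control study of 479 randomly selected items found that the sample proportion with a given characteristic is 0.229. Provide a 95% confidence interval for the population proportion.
(0.191, 0.267)

Proportion CI:
SE = √(p̂(1-p̂)/n) = √(0.229 · 0.771 / 479) = 0.01920

z* = 1.960
Margin = z* · SE = 1.960 · 0.01920 = 0.0376

CI: 0.229 ± 0.0376 = (0.191, 0.267)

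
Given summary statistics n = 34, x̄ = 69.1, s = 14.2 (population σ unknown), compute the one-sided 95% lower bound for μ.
μ ≥ 64.98

Lower bound (one-sided):
t* = 1.692 (one-sided for 95%)
Lower bound = x̄ - t* · s/√n = 69.1 - 1.692 · 14.2/√34 = 64.98

We are 95% confident that μ ≥ 64.98.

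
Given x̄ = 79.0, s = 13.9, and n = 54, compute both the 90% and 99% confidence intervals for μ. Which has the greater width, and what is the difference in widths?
99% CI is wider by 3.78

df = 53
90% CI: t* = 1.674, (75.83, 82.17), width = 2 · t* · s/√n = 6.33
99% CI: t* = 2.672, (73.95, 84.05), width = 2 · t* · s/√n = 10.11

The 99% CI is wider by 10.11 - 6.33 = 3.78.
Higher confidence requires a wider interval.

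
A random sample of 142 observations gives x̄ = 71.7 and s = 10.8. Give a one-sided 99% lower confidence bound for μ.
μ ≥ 69.57

Lower bound (one-sided):
t* = 2.353 (one-sided for 99%)
Lower bound = x̄ - t* · s/√n = 71.7 - 2.353 · 10.8/√142 = 69.57

We are 99% confident that μ ≥ 69.57.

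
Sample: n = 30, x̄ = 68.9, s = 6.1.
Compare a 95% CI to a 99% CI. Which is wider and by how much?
99% CI is wider by 1.58

df = 29
95% CI: t* = 2.045, (66.62, 71.18), width = 2 · t* · s/√n = 4.56
99% CI: t* = 2.756, (65.83, 71.97), width = 2 · t* · s/√n = 6.14

The 99% CI is wider by 6.14 - 4.56 = 1.58.
Higher confidence requires a wider interval.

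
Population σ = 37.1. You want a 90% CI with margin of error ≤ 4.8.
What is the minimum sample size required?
n ≥ 162

For margin E ≤ 4.8:
n ≥ (z* · σ / E)²
n ≥ (1.645 · 37.1 / 4.8)²
n ≥ 161.66

Minimum n = 162 (rounding up)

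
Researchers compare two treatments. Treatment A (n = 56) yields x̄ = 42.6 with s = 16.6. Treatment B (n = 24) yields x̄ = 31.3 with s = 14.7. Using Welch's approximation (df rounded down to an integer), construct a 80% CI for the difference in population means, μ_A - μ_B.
(6.45, 16.15)

Difference: x̄₁ - x̄₂ = 11.30
SE = √(s₁²/n₁ + s₂²/n₂) = √(16.6²/56 + 14.7²/24) = 3.7315
df = 48.90 → 48 (Welch–Satterthwaite, rounded down)
t* = 1.299

CI: 11.30 ± 1.299 · 3.7315 = 11.30 ± 4.85 = (6.45, 16.15)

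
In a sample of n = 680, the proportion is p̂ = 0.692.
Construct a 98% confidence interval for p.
(0.651, 0.733)

Proportion CI:
SE = √(p̂(1-p̂)/n) = √(0.692 · 0.308 / 680) = 0.01770

z* = 2.326
Margin = z* · SE = 2.326 · 0.01770 = 0.0412

CI: 0.692 ± 0.0412 = (0.651, 0.733)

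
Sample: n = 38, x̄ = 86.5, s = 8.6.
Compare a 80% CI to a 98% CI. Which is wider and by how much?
98% CI is wider by 3.14

df = 37
80% CI: t* = 1.305, (84.68, 88.32), width = 2 · t* · s/√n = 3.64
98% CI: t* = 2.431, (83.11, 89.89), width = 2 · t* · s/√n = 6.78

The 98% CI is wider by 6.78 - 3.64 = 3.14.
Higher confidence requires a wider interval.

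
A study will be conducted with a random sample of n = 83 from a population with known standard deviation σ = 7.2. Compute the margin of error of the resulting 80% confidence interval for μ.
Margin of error = 1.01

Margin of error = z* · σ/√n
= 1.282 · 7.2/√83
= 1.282 · 7.2/9.1104
= 1.01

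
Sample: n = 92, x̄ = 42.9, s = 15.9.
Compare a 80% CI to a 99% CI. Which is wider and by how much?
99% CI is wider by 4.44

df = 91
80% CI: t* = 1.291, (40.76, 45.04), width = 2 · t* · s/√n = 4.28
99% CI: t* = 2.631, (38.54, 47.26), width = 2 · t* · s/√n = 8.72

The 99% CI is wider by 8.72 - 4.28 = 4.44.
Higher confidence requires a wider interval.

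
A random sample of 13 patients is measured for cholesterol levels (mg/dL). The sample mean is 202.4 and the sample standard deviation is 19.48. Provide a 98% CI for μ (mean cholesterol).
(187.92, 216.88)

t-interval (σ unknown):
df = n - 1 = 12
t* = 2.681 for 98% confidence

Margin of error = t* · s/√n = 2.681 · 19.48/√13 = 14.48

CI: (187.92, 216.88)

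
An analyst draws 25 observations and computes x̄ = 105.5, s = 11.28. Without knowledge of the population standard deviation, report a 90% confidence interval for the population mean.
(101.64, 109.36)

t-interval (σ unknown):
df = n - 1 = 24
t* = 1.711 for 90% confidence

Margin of error = t* · s/√n = 1.711 · 11.28/√25 = 3.86

CI: (101.64, 109.36)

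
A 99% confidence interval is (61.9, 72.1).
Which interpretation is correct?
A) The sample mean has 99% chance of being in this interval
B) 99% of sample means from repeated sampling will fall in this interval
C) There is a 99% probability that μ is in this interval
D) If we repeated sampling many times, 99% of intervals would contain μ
D

A) Wrong — x̄ is observed and sits in the interval by construction.
B) Wrong — coverage applies to intervals containing μ, not to future x̄ values.
C) Wrong — μ is fixed; the randomness lives in the interval, not in μ.
D) Correct — this is the frequentist long-run coverage interpretation.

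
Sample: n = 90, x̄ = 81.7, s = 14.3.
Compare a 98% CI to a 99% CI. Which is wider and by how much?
99% CI is wider by 0.79

df = 89
98% CI: t* = 2.369, (78.13, 85.27), width = 2 · t* · s/√n = 7.14
99% CI: t* = 2.632, (77.73, 85.67), width = 2 · t* · s/√n = 7.93

The 99% CI is wider by 7.93 - 7.14 = 0.79.
Higher confidence requires a wider interval.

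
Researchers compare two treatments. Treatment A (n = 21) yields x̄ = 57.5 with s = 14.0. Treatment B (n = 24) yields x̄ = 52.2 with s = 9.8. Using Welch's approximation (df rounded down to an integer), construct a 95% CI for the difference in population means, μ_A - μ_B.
(-2.11, 12.71)

Difference: x̄₁ - x̄₂ = 5.30
SE = √(s₁²/n₁ + s₂²/n₂) = √(14.0²/21 + 9.8²/24) = 3.6517
df = 35.20 → 35 (Welch–Satterthwaite, rounded down)
t* = 2.030

CI: 5.30 ± 2.030 · 3.6517 = 5.30 ± 7.41 = (-2.11, 12.71)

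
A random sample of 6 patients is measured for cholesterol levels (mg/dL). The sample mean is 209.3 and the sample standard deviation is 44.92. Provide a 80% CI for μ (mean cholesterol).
(182.23, 236.37)

t-interval (σ unknown):
df = n - 1 = 5
t* = 1.476 for 80% confidence

Margin of error = t* · s/√n = 1.476 · 44.92/√6 = 27.07

CI: (182.23, 236.37)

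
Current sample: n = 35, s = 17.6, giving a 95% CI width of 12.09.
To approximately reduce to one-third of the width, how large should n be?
n ≈ 315

CI width ∝ 1/√n
To reduce width by factor 3, need √n to grow by 3 → need 3² = 9 times as many samples.

Current: n = 35, width = 12.09
New: n = 315, width ≈ 3.90

Width reduced by factor of 12.09/3.90 = 3.10.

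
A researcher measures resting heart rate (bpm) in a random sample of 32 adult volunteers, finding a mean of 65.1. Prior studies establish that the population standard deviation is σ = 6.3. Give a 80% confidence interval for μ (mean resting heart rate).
(63.67, 66.53)

z-interval (σ known):
z* = 1.282 for 80% confidence

Margin of error = z* · σ/√n = 1.282 · 6.3/√32 = 1.43

CI: (65.1 - 1.43, 65.1 + 1.43) = (63.67, 66.53)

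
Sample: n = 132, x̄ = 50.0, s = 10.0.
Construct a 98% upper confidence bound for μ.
μ ≤ 51.81

Upper bound (one-sided):
t* = 2.074 (one-sided for 98%)
Upper bound = x̄ + t* · s/√n = 50.0 + 2.074 · 10.0/√132 = 51.81

We are 98% confident that μ ≤ 51.81.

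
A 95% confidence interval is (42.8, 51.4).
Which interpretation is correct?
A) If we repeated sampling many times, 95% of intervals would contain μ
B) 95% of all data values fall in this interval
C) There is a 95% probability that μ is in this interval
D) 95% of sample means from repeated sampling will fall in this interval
A

A) Correct — this is the frequentist long-run coverage interpretation.
B) Wrong — a CI is about the parameter μ, not individual data values.
C) Wrong — μ is fixed; the randomness lives in the interval, not in μ.
D) Wrong — coverage applies to intervals containing μ, not to future x̄ values.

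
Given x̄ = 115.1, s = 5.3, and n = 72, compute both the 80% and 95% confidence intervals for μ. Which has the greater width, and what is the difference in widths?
95% CI is wider by 0.87

df = 71
80% CI: t* = 1.294, (114.29, 115.91), width = 2 · t* · s/√n = 1.62
95% CI: t* = 1.994, (113.85, 116.35), width = 2 · t* · s/√n = 2.49

The 95% CI is wider by 2.49 - 1.62 = 0.87.
Higher confidence requires a wider interval.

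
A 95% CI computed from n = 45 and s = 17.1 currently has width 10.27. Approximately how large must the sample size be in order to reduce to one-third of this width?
n ≈ 405

CI width ∝ 1/√n
To reduce width by factor 3, need √n to grow by 3 → need 3² = 9 times as many samples.

Current: n = 45, width = 10.27
New: n = 405, width ≈ 3.34

Width reduced by factor of 10.27/3.34 = 3.07.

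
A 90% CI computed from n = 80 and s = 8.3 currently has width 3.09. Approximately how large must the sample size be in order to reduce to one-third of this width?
n ≈ 720

CI width ∝ 1/√n
To reduce width by factor 3, need √n to grow by 3 → need 3² = 9 times as many samples.

Current: n = 80, width = 3.09
New: n = 720, width ≈ 1.02

Width reduced by factor of 3.09/1.02 = 3.03.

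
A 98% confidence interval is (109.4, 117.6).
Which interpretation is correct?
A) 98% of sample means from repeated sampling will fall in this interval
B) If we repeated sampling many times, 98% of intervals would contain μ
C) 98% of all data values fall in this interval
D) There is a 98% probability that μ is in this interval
B

A) Wrong — coverage applies to intervals containing μ, not to future x̄ values.
B) Correct — this is the frequentist long-run coverage interpretation.
C) Wrong — a CI is about the parameter μ, not individual data values.
D) Wrong — μ is fixed; the randomness lives in the interval, not in μ.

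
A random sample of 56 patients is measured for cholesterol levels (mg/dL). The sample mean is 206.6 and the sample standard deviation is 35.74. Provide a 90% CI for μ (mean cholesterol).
(198.61, 214.59)

t-interval (σ unknown):
df = n - 1 = 55
t* = 1.673 for 90% confidence

Margin of error = t* · s/√n = 1.673 · 35.74/√56 = 7.99

CI: (198.61, 214.59)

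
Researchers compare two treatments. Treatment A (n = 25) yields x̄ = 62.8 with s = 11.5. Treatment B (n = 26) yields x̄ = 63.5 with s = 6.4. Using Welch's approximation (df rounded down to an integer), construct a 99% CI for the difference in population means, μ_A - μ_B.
(-7.81, 6.41)

Difference: x̄₁ - x̄₂ = -0.70
SE = √(s₁²/n₁ + s₂²/n₂) = √(11.5²/25 + 6.4²/26) = 2.6202
df = 37.25 → 37 (Welch–Satterthwaite, rounded down)
t* = 2.715

CI: -0.70 ± 2.715 · 2.6202 = -0.70 ± 7.11 = (-7.81, 6.41)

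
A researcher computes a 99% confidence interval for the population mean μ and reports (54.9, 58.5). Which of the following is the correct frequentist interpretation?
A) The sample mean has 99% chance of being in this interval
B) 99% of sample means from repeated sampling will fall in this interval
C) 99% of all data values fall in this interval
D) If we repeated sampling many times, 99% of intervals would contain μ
D

A) Wrong — x̄ is observed and sits in the interval by construction.
B) Wrong — coverage applies to intervals containing μ, not to future x̄ values.
C) Wrong — a CI is about the parameter μ, not individual data values.
D) Correct — this is the frequentist long-run coverage interpretation.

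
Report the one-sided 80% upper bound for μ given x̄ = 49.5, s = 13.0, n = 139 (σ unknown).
μ ≤ 50.43

Upper bound (one-sided):
t* = 0.844 (one-sided for 80%)
Upper bound = x̄ + t* · s/√n = 49.5 + 0.844 · 13.0/√139 = 50.43

We are 80% confident that μ ≤ 50.43.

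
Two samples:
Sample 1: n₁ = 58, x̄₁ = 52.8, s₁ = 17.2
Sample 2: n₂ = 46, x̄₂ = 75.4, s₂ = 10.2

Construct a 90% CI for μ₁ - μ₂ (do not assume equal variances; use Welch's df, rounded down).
(-27.11, -18.09)

Difference: x̄₁ - x̄₂ = -22.60
SE = √(s₁²/n₁ + s₂²/n₂) = √(17.2²/58 + 10.2²/46) = 2.7134
df = 95.08 → 95 (Welch–Satterthwaite, rounded down)
t* = 1.661

CI: -22.60 ± 1.661 · 2.7134 = -22.60 ± 4.51 = (-27.11, -18.09)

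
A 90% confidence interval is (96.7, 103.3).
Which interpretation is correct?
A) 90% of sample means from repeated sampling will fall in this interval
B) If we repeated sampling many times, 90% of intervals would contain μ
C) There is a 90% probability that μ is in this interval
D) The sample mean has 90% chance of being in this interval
B

A) Wrong — coverage applies to intervals containing μ, not to future x̄ values.
B) Correct — this is the frequentist long-run coverage interpretation.
C) Wrong — μ is fixed; the randomness lives in the interval, not in μ.
D) Wrong — x̄ is observed and sits in the interval by construction.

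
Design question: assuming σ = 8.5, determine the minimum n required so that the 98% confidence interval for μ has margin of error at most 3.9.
n ≥ 26

For margin E ≤ 3.9:
n ≥ (z* · σ / E)²
n ≥ (2.326 · 8.5 / 3.9)²
n ≥ 25.70

Minimum n = 26 (rounding up)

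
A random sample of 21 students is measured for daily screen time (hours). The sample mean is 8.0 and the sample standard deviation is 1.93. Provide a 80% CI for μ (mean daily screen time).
(7.44, 8.56)

t-interval (σ unknown):
df = n - 1 = 20
t* = 1.325 for 80% confidence

Margin of error = t* · s/√n = 1.325 · 1.93/√21 = 0.56

CI: (7.44, 8.56)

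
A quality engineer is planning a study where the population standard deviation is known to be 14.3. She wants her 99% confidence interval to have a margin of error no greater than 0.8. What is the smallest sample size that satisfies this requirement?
n ≥ 2121

For margin E ≤ 0.8:
n ≥ (z* · σ / E)²
n ≥ (2.576 · 14.3 / 0.8)²
n ≥ 2120.23

Minimum n = 2121 (rounding up)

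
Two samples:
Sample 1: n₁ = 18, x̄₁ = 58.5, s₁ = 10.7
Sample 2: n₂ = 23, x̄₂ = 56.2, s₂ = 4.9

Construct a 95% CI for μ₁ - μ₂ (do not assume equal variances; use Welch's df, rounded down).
(-3.34, 7.94)

Difference: x̄₁ - x̄₂ = 2.30
SE = √(s₁²/n₁ + s₂²/n₂) = √(10.7²/18 + 4.9²/23) = 2.7211
df = 22.57 → 22 (Welch–Satterthwaite, rounded down)
t* = 2.074

CI: 2.30 ± 2.074 · 2.7211 = 2.30 ± 5.64 = (-3.34, 7.94)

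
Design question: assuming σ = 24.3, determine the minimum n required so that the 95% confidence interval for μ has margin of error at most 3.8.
n ≥ 158

For margin E ≤ 3.8:
n ≥ (z* · σ / E)²
n ≥ (1.960 · 24.3 / 3.8)²
n ≥ 157.09

Minimum n = 158 (rounding up)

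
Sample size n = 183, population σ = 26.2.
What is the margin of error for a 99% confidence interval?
Margin of error = 4.99

Margin of error = z* · σ/√n
= 2.576 · 26.2/√183
= 2.576 · 26.2/13.5277
= 4.99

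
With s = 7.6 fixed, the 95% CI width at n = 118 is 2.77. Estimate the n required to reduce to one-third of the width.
n ≈ 1062

CI width ∝ 1/√n
To reduce width by factor 3, need √n to grow by 3 → need 3² = 9 times as many samples.

Current: n = 118, width = 2.77
New: n = 1062, width ≈ 0.92

Width reduced by factor of 2.77/0.92 = 3.01.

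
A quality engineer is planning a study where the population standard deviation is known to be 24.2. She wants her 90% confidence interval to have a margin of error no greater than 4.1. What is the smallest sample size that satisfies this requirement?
n ≥ 95

For margin E ≤ 4.1:
n ≥ (z* · σ / E)²
n ≥ (1.645 · 24.2 / 4.1)²
n ≥ 94.27

Minimum n = 95 (rounding up)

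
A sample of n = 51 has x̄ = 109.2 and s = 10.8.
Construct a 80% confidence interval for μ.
(107.24, 111.16)

t-interval (σ unknown):
df = n - 1 = 50
t* = 1.299 for 80% confidence

Margin of error = t* · s/√n = 1.299 · 10.8/√51 = 1.96

CI: (107.24, 111.16)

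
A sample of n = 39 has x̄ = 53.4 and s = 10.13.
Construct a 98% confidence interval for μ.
(49.46, 57.34)

t-interval (σ unknown):
df = n - 1 = 38
t* = 2.429 for 98% confidence

Margin of error = t* · s/√n = 2.429 · 10.13/√39 = 3.94

CI: (49.46, 57.34)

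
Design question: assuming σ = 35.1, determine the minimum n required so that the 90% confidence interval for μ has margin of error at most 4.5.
n ≥ 165

For margin E ≤ 4.5:
n ≥ (z* · σ / E)²
n ≥ (1.645 · 35.1 / 4.5)²
n ≥ 164.63

Minimum n = 165 (rounding up)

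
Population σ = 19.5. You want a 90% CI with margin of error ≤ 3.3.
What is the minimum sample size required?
n ≥ 95

For margin E ≤ 3.3:
n ≥ (z* · σ / E)²
n ≥ (1.645 · 19.5 / 3.3)²
n ≥ 94.49

Minimum n = 95 (rounding up)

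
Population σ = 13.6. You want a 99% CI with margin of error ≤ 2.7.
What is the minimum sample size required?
n ≥ 169

For margin E ≤ 2.7:
n ≥ (z* · σ / E)²
n ≥ (2.576 · 13.6 / 2.7)²
n ≥ 168.36

Minimum n = 169 (rounding up)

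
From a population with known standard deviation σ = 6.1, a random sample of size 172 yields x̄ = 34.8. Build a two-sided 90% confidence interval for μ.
(34.03, 35.57)

z-interval (σ known):
z* = 1.645 for 90% confidence

Margin of error = z* · σ/√n = 1.645 · 6.1/√172 = 0.77

CI: (34.8 - 0.77, 34.8 + 0.77) = (34.03, 35.57)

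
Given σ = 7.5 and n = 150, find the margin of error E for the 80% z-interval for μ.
Margin of error = 0.79

Margin of error = z* · σ/√n
= 1.282 · 7.5/√150
= 1.282 · 7.5/12.2474
= 0.79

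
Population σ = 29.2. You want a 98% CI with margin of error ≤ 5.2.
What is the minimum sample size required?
n ≥ 171

For margin E ≤ 5.2:
n ≥ (z* · σ / E)²
n ≥ (2.326 · 29.2 / 5.2)²
n ≥ 170.60

Minimum n = 171 (rounding up)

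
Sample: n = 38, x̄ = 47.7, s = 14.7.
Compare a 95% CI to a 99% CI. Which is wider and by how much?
99% CI is wider by 3.29

df = 37
95% CI: t* = 2.026, (42.87, 52.53), width = 2 · t* · s/√n = 9.66
99% CI: t* = 2.715, (41.23, 54.17), width = 2 · t* · s/√n = 12.95

The 99% CI is wider by 12.95 - 9.66 = 3.29.
Higher confidence requires a wider interval.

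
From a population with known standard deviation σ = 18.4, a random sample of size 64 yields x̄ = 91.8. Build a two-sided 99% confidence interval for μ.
(85.88, 97.72)

z-interval (σ known):
z* = 2.576 for 99% confidence

Margin of error = z* · σ/√n = 2.576 · 18.4/√64 = 5.92

CI: (91.8 - 5.92, 91.8 + 5.92) = (85.88, 97.72)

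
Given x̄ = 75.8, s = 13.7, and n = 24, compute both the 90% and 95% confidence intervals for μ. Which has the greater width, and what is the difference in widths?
95% CI is wider by 1.98

df = 23
90% CI: t* = 1.714, (71.01, 80.59), width = 2 · t* · s/√n = 9.59
95% CI: t* = 2.069, (70.01, 81.59), width = 2 · t* · s/√n = 11.57

The 95% CI is wider by 11.57 - 9.59 = 1.98.
Higher confidence requires a wider interval.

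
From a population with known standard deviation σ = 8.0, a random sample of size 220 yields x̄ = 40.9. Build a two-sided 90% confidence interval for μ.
(40.01, 41.79)

z-interval (σ known):
z* = 1.645 for 90% confidence

Margin of error = z* · σ/√n = 1.645 · 8.0/√220 = 0.89

CI: (40.9 - 0.89, 40.9 + 0.89) = (40.01, 41.79)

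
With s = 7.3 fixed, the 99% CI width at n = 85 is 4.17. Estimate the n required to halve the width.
n ≈ 340

CI width ∝ 1/√n
To reduce width by factor 2, need √n to grow by 2 → need 2² = 4 times as many samples.

Current: n = 85, width = 4.17
New: n = 340, width ≈ 2.05

Width reduced by factor of 4.17/2.05 = 2.03.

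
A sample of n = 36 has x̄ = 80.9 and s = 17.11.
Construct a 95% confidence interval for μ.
(75.11, 86.69)

t-interval (σ unknown):
df = n - 1 = 35
t* = 2.030 for 95% confidence

Margin of error = t* · s/√n = 2.030 · 17.11/√36 = 5.79

CI: (75.11, 86.69)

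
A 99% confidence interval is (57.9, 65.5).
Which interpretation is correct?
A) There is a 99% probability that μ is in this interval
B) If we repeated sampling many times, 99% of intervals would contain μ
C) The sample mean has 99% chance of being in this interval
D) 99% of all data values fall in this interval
B

A) Wrong — μ is fixed; the randomness lives in the interval, not in μ.
B) Correct — this is the frequentist long-run coverage interpretation.
C) Wrong — x̄ is observed and sits in the interval by construction.
D) Wrong — a CI is about the parameter μ, not individual data values.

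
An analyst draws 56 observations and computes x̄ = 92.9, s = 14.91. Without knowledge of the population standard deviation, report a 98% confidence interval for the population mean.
(88.13, 97.67)

t-interval (σ unknown):
df = n - 1 = 55
t* = 2.396 for 98% confidence

Margin of error = t* · s/√n = 2.396 · 14.91/√56 = 4.77

CI: (88.13, 97.67)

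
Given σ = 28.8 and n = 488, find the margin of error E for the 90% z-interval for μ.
Margin of error = 2.14

Margin of error = z* · σ/√n
= 1.645 · 28.8/√488
= 1.645 · 28.8/22.0907
= 2.14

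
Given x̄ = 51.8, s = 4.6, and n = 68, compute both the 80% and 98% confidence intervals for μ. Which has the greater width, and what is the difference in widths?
98% CI is wider by 1.22

df = 67
80% CI: t* = 1.294, (51.08, 52.52), width = 2 · t* · s/√n = 1.44
98% CI: t* = 2.383, (50.47, 53.13), width = 2 · t* · s/√n = 2.66

The 98% CI is wider by 2.66 - 1.44 = 1.22.
Higher confidence requires a wider interval.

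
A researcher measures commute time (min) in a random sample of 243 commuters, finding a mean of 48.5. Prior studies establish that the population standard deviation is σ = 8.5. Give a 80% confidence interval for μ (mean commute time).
(47.80, 49.20)

z-interval (σ known):
z* = 1.282 for 80% confidence

Margin of error = z* · σ/√n = 1.282 · 8.5/√243 = 0.70

CI: (48.5 - 0.70, 48.5 + 0.70) = (47.80, 49.20)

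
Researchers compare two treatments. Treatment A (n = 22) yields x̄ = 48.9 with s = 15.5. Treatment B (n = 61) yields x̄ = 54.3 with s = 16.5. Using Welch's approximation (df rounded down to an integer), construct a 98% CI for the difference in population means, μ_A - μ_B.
(-14.92, 4.12)

Difference: x̄₁ - x̄₂ = -5.40
SE = √(s₁²/n₁ + s₂²/n₂) = √(15.5²/22 + 16.5²/61) = 3.9222
df = 39.37 → 39 (Welch–Satterthwaite, rounded down)
t* = 2.426

CI: -5.40 ± 2.426 · 3.9222 = -5.40 ± 9.52 = (-14.92, 4.12)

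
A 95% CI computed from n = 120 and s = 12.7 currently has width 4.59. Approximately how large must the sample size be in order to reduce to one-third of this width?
n ≈ 1080

CI width ∝ 1/√n
To reduce width by factor 3, need √n to grow by 3 → need 3² = 9 times as many samples.

Current: n = 120, width = 4.59
New: n = 1080, width ≈ 1.52

Width reduced by factor of 4.59/1.52 = 3.02.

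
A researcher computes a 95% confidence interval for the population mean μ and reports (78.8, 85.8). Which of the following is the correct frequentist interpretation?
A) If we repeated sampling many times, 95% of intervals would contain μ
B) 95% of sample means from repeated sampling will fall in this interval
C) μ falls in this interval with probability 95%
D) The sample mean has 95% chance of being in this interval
A

A) Correct — this is the frequentist long-run coverage interpretation.
B) Wrong — coverage applies to intervals containing μ, not to future x̄ values.
C) Wrong — μ is fixed; the randomness lives in the interval, not in μ.
D) Wrong — x̄ is observed and sits in the interval by construction.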